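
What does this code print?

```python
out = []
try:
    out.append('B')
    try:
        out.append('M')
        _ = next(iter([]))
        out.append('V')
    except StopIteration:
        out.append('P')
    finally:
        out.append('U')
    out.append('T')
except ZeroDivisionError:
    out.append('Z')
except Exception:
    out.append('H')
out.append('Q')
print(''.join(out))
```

Execution trace: 'B' (try body) → 'M' (inner try body) → 'P' (inner except StopIteration) → 'U' (inner finally) → 'T' (try body, no exception) → 'Q' (after the try/except). Output: BMPUTQ

Answer: BMPUTQ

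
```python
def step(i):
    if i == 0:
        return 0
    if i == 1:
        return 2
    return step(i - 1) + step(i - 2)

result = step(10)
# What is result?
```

Build up from base cases: step(0)=0, step(1)=2, step(2)=2, step(3)=4, step(4)=6, step(5)=10, step(6)=16, ..., step(10)=110

Answer: 110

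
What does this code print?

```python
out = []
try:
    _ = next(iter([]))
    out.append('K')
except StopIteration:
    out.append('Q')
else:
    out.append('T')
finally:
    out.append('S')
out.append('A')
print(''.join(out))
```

Execution trace: 'Q' (except StopIteration) → 'S' (finally) → 'A' (after the try/except). Output: QSA

Answer: QSA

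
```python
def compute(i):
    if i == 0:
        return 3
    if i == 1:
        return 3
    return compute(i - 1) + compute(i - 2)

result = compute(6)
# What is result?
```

Build up from base cases: compute(0)=3, compute(1)=3, compute(2)=6, compute(3)=9, compute(4)=15, compute(5)=24, compute(6)=39

Answer: 39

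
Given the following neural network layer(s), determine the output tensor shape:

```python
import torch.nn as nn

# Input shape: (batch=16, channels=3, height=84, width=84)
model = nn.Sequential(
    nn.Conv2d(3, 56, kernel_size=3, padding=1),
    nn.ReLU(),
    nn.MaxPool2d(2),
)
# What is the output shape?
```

Input: (16, 3, 84, 84) -> after Conv2d: (16, 56, 84, 84) -> after ReLU: (16, 56, 84, 84) -> Output: (16, 56, 42, 42)

Answer: (16, 56, 42, 42)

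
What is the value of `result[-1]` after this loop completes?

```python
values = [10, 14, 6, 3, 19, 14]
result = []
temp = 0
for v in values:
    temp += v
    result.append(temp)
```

Cumulative sum ends at 66
`result` takes the values: [] → [10] → [10, 24] → [10, 24, 30] → [10, 24, 30, 33] → [10, 24, 30, 33, 52] → [10, 24, 30, 33, 52, 66]
So `result[-1]` = 66

Answer: 66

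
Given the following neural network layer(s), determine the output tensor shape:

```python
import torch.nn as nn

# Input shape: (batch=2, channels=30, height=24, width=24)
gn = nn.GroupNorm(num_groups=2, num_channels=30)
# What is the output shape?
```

Input: (2, 30, 24, 24) -> Output: (2, 30, 24, 24)

Answer: (2, 30, 24, 24)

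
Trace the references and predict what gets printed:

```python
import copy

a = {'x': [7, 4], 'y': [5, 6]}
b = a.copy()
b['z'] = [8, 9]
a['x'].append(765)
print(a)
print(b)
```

Key concept: shallow copy of dict with mutable values.
Step by step:
`a = {'x': [7, 4], 'y': [5, 6]}` → a = {'x': [7, 4], 'y': [5, 6]}
`b = a.copy()` → b = {'x': [7, 4], 'y': [5, 6]}
`b['z'] = [8, 9]` → b = {'x': [7, 4], 'y': [5, 6], 'z': [8, 9]}
`a['x'].append(765)` → a = {'x': [7, 4, 765], 'y': [5, 6]}; b = {'x': [7, 4, 765], 'y': [5, 6], 'z': [8, 9]}
`print(a)` → prints {'x': [7, 4, 765], 'y': [5, 6]}
`print(b)` → prints {'x': [7, 4, 765], 'y': [5, 6], 'z': [8, 9]}

Answer:
{'x': [7, 4, 765], 'y': [5, 6]}
{'x': [7, 4, 765], 'y': [5, 6], 'z': [8, 9]}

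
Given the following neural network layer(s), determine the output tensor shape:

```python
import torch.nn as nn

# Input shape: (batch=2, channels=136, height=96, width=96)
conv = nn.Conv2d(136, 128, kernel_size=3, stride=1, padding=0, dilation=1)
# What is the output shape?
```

Input: (2, 136, 96, 96) -> Output: (2, 128, 94, 94)

Answer: (2, 128, 94, 94)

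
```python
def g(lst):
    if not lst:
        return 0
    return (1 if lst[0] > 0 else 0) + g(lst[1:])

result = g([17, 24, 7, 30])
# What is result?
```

Count of positive elements in [17, 24, 7, 30] = 4

Answer: 4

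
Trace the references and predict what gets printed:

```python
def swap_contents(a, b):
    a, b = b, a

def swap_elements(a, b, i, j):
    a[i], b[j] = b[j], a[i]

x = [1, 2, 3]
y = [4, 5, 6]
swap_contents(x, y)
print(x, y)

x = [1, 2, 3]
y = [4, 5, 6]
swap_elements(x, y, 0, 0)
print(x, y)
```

Key concept: parameter rebinding vs mutation.
Step by step:
`x = [1, 2, 3]` → x = [1, 2, 3]
`y = [4, 5, 6]` → y = [4, 5, 6]
`swap_contents(x, y)` → no visible change to tracked variables
`print(x, y)` → prints [1, 2, 3] [4, 5, 6]
`x = [1, 2, 3]` → x = [1, 2, 3]
`y = [4, 5, 6]` → y = [4, 5, 6]
`swap_elements(x, y, 0, 0)` → x = [4, 2, 3]; y = [1, 5, 6]
`print(x, y)` → prints [4, 2, 3] [1, 5, 6]

Answer:
[1, 2, 3] [4, 5, 6]
[4, 2, 3] [1, 5, 6]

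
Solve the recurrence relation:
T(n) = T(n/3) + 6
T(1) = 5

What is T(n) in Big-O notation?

Each step divides n by 3 and adds 6. After log_3(n) steps we reach T(1)=5. So T(n) = 6·log_3(n) + 5 = O(log n).

Answer: O(log n)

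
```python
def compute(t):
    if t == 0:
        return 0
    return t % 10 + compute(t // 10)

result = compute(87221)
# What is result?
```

Sum of digits of 87221: 1 + 2 + 2 + 7 + 8 = 20

Answer: 20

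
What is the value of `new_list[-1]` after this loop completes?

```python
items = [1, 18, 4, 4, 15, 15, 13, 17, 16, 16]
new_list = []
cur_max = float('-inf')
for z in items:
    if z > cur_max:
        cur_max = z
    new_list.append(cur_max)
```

Running max ends at 18
`new_list` takes the values: [] → [1] → [1, 18] → [1, 18, 18] → [1, 18, 18, 18] → [1, 18, 18, 18, 18] → [1, 18, 18, 18, 18, 18] → [1, 18, 18, 18, 18, 18, 18] → [1, 18, 18, 18, 18, 18, 18, 18] → [1, 18, 18, 18, 18, 18, 18, 18, 18] → [1, 18, 18, 18, 18, 18, 18, 18, 18, 18]
So `new_list[-1]` = 18

Answer: 18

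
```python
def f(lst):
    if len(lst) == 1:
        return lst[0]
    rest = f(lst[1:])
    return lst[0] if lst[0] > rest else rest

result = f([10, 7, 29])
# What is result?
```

Recursive max over [10, 7, 29] = 29

Answer: 29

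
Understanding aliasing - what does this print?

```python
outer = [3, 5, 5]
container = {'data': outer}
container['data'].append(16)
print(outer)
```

Key concept: dict holds reference to list.
Step by step:
`outer = [3, 5, 5]` → outer = [3, 5, 5]
`container = {'data': outer}` → container = {'data': [3, 5, 5]}
`container['data'].append(16)` → outer = [3, 5, 5, 16]; container = {'data': [3, 5, 5, 16]}
`print(outer)` → prints [3, 5, 5, 16]

Answer: [3, 5, 5, 16]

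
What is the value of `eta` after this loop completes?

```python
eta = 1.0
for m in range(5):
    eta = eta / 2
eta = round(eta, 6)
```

Halving LR 5 times: 1 / 2^5
`eta` takes the values: 1.0 → 0.5 → 0.25 → 0.125 → 0.0625 → 0.03125

Answer: 0.03125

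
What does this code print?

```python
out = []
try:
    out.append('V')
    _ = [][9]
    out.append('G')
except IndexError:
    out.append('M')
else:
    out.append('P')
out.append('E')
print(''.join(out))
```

Execution trace: 'V' (try body) → 'M' (except IndexError) → 'E' (after the try/except). Output: VME

Answer: VME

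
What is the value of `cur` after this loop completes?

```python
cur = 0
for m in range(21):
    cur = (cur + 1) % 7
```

Increment mod 7, 21 times = 0
`cur` takes the values: 0 → 1 → 2 → 3 → 4 → 5 → 6 → 0 → 1 → 2 → 3 → 4 → 5 → 6 → 0 → 1 → 2 → 3 → 4 → 5 → 6 → 0

Answer: 0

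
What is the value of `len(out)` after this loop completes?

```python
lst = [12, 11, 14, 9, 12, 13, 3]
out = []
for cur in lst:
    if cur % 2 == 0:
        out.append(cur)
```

Count even numbers in [12, 11, 14, 9, 12, 13, 3]
`out` takes the values: [] → [12] → [12, 14] → [12, 14, 12]
So `len(out)` = 3

Answer: 3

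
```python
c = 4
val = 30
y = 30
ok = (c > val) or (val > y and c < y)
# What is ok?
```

Trace:
`c = 4` → c = 4
`val = 30` → val = 30
`y = 30` → y = 30
`ok = (c > val) or (val > y and c < y)` → ok = False
So ok = False

Answer: False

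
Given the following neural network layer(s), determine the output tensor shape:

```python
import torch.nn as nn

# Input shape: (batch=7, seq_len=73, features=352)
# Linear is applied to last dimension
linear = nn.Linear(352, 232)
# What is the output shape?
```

Input: (7, 73, 352) -> Output: (7, 73, 232)

Answer: (7, 73, 232)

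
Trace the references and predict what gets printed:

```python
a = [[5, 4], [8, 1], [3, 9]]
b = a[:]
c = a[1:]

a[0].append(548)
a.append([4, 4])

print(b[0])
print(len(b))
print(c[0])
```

Key concept: slice with nested mutation.
Step by step:
`a = [[5, 4], [8, 1], [3, 9]]` → a = [[5, 4], [8, 1], [3, 9]]
`b = a[:]` → b = [[5, 4], [8, 1], [3, 9]]
`c = a[1:]` → c = [[8, 1], [3, 9]]
`a[0].append(548)` → a = [[5, 4, 548], [8, 1], [3, 9]]; b = [[5, 4, 548], [8, 1], [3, 9]]
`a.append([4, 4])` → a = [[5, 4, 548], [8, 1], [3, 9], [4, 4]]
`print(b[0])` → prints [5, 4, 548]
`print(len(b))` → prints 3
`print(c[0])` → prints [8, 1]

Answer:
[5, 4, 548]
3
[8, 1]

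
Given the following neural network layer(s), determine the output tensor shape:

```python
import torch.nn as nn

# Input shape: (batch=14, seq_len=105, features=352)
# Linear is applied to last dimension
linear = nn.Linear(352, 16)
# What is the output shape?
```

Input: (14, 105, 352) -> Output: (14, 105, 16)

Answer: (14, 105, 16)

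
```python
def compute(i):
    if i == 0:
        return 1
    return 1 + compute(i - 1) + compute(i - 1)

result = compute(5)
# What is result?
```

compute(i) = 1 + 2·compute(i-1), compute(0)=1. Closed form: (1+1)·2^5 - 1 = 63.

Answer: 63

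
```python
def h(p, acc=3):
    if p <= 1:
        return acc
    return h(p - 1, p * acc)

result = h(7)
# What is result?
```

Accumulator trace (n, acc): (7, 3) -> (6, 21) -> (5, 126) -> (4, 630) -> (3, 2520) -> (2, 7560) -> (1, 15120) -> return 15120

Answer: 15120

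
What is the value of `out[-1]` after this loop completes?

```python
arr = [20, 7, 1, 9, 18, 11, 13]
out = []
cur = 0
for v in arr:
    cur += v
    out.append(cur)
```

Cumulative sum ends at 79
`out` takes the values: [] → [20] → [20, 27] → [20, 27, 28] → [20, 27, 28, 37] → [20, 27, 28, 37, 55] → [20, 27, 28, 37, 55, 66] → [20, 27, 28, 37, 55, 66, 79]
So `out[-1]` = 79

Answer: 79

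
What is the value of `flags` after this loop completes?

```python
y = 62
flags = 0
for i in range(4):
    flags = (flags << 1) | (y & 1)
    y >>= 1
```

Reverse lowest 4 bits of 62
`flags` takes the values: 0 → 1 → 3 → 7

Answer: 7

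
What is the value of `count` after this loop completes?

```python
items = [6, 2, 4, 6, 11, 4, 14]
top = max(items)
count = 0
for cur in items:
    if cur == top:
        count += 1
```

Count of max value 14 in [6, 2, 4, 6, 11, 4, 14]
`count` takes the values: 0 → 1

Answer: 1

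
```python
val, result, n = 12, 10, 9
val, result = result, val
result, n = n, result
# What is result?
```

Trace:
`val, result, n = 12, 10, 9` → val = 12; result = 10; n = 9
`val, result = result, val` → val = 10; result = 12
`result, n = n, result` → result = 9; n = 12
So result = 9

Answer: 9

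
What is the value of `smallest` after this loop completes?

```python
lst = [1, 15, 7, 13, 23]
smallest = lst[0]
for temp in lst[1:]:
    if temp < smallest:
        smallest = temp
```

Minimum of [1, 15, 7, 13, 23]
`smallest` takes the values: 1

Answer: 1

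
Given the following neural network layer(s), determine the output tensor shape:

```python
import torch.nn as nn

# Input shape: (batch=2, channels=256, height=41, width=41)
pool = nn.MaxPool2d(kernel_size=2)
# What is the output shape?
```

Input: (2, 256, 41, 41) -> Output: (2, 256, 20, 20)

Answer: (2, 256, 20, 20)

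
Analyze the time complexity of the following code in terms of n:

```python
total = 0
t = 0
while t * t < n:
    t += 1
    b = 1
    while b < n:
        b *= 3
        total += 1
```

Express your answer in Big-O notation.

Each loop level contributes: √n × log n. Multiplying the contributions gives O(√n log n).

Answer: O(√n log n)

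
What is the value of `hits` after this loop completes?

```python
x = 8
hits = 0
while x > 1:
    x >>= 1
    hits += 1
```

Count right shifts until 1
`hits` takes the values: 0 → 1 → 2 → 3

Answer: 3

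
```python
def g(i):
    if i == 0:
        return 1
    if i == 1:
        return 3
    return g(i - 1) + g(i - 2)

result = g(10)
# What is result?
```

Build up from base cases: g(0)=1, g(1)=3, g(2)=4, g(3)=7, g(4)=11, g(5)=18, g(6)=29, ..., g(10)=199

Answer: 199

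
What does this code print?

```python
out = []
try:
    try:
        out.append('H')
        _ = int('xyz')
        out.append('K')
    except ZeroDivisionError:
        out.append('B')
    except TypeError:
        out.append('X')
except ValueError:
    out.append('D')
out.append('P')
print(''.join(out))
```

Execution trace: 'H' (try body) → 'D' (outer except ValueError) → 'P' (after the try/except). Output: HDP

Answer: HDP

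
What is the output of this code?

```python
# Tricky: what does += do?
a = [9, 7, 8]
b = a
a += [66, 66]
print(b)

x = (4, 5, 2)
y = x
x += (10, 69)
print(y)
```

Key concept: += behavior differs for mutable vs immutable.
Step by step:
`a = [9, 7, 8]` → a = [9, 7, 8]
`b = a` → b = [9, 7, 8] (same object as a)
`a += [66, 66]` → a = [9, 7, 8, 66, 66] (same object as b); b = [9, 7, 8, 66, 66] (same object as a)
`print(b)` → prints [9, 7, 8, 66, 66]
`x = (4, 5, 2)` → x = (4, 5, 2)
`y = x` → y = (4, 5, 2)
`x += (10, 69)` → x = (4, 5, 2, 10, 69)
`print(y)` → prints (4, 5, 2)

Answer:
[9, 7, 8, 66, 66]
(4, 5, 2)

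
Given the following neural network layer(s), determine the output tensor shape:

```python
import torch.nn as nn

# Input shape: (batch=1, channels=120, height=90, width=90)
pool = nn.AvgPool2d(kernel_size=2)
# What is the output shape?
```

Input: (1, 120, 90, 90) -> Output: (1, 120, 45, 45)

Answer: (1, 120, 45, 45)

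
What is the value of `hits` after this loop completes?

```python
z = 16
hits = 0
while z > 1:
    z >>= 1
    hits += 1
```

Count right shifts until 1
`hits` takes the values: 0 → 1 → 2 → 3 → 4

Answer: 4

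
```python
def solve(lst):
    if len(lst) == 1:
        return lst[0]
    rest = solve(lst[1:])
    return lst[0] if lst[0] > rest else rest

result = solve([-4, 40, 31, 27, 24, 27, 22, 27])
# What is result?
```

Recursive max over [-4, 40, 31, 27, 24, 27, 22, 27] = 40

Answer: 40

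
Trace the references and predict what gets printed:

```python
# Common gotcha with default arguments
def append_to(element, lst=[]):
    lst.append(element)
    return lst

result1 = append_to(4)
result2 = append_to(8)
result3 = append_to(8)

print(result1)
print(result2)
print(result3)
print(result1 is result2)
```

Key concept: mutable default argument gotcha.
Step by step:
`result1 = append_to(4)` → result1 = [4]
`result2 = append_to(8)` → result1 = [4, 8] (same object as result2); result2 = [4, 8] (same object as result1)
`result3 = append_to(8)` → result1 = [4, 8, 8] (same object as result2, result3); result2 = [4, 8, 8] (same object as result1, result3); result3 = [4, 8, 8] (same object as result1, result2)
`print(result1)` → prints [4, 8, 8]
`print(result2)` → prints [4, 8, 8]
`print(result3)` → prints [4, 8, 8]
`print(result1 is result2)` → prints True

Answer:
[4, 8, 8]
[4, 8, 8]
[4, 8, 8]
True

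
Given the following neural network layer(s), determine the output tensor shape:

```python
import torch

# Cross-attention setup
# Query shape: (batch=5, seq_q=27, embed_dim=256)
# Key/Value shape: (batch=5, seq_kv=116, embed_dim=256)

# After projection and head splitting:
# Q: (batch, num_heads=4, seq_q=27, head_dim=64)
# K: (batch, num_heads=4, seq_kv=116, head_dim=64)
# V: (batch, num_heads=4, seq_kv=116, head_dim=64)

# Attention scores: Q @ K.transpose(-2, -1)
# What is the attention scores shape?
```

Input: (5, 27, 256) -> Output: (5, 4, 27, 116)

Answer: (5, 4, 27, 116)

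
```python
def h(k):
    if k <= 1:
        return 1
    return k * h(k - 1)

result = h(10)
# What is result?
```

h(10) = 10 * 9 * 8 * 7 * 6 * 5 * 4 * 3 * 2 * 1 = 3628800

Answer: 3628800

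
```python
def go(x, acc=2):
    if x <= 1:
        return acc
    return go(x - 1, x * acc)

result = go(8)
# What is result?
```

Accumulator trace (n, acc): (8, 2) -> (7, 16) -> (6, 112) -> (5, 672) -> (4, 3360) -> (3, 13440) -> (2, 40320) -> (1, 80640) -> return 80640

Answer: 80640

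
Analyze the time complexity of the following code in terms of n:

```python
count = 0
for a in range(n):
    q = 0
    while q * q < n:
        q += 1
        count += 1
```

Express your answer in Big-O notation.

Each loop level contributes: n × √n. Multiplying the contributions gives O(n√n).

Answer: O(n√n)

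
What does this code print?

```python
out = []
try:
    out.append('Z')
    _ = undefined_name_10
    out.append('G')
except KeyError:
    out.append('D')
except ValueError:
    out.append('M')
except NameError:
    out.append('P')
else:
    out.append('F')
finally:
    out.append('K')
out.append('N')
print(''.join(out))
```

Execution trace: 'Z' (try body) → 'P' (except NameError) → 'K' (finally) → 'N' (after the try/except). Output: ZPKN

Answer: ZPKN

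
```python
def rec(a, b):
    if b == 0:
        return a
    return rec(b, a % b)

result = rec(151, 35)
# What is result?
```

rec(151, 35) -> rec(35, 11) -> rec(11, 2) -> rec(2, 1) -> rec(1, 0) -> 1

Answer: 1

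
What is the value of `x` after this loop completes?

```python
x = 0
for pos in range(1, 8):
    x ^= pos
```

XOR of 1 to 7
`x` takes the values: 0 → 1 → 3 → 0 → 4 → 1 → 7 → 0

Answer: 0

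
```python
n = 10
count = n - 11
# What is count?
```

Trace:
`n = 10` → n = 10
`count = n - 11` → count = -1
So count = -1

Answer: -1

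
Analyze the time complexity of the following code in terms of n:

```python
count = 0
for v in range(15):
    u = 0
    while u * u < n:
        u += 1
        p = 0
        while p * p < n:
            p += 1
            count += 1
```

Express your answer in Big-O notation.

Each loop level contributes: 1 × √n × √n. Multiplying the contributions gives O(n).

Answer: O(n)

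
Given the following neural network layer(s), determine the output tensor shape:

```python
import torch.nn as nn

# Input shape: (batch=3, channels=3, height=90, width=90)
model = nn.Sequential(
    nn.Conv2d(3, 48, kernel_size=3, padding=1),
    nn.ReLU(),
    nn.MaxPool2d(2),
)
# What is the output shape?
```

Input: (3, 3, 90, 90) -> after Conv2d: (3, 48, 90, 90) -> after ReLU: (3, 48, 90, 90) -> Output: (3, 48, 45, 45)

Answer: (3, 48, 45, 45)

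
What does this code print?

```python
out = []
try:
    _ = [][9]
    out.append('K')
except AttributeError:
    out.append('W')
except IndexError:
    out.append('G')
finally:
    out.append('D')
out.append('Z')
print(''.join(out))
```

Execution trace: 'G' (except IndexError) → 'D' (finally) → 'Z' (after the try/except). Output: GDZ

Answer: GDZ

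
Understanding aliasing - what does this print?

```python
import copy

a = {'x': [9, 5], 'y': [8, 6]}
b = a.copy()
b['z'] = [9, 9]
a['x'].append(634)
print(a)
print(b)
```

Key concept: shallow copy of dict with mutable values.
Step by step:
`a = {'x': [9, 5], 'y': [8, 6]}` → a = {'x': [9, 5], 'y': [8, 6]}
`b = a.copy()` → b = {'x': [9, 5], 'y': [8, 6]}
`b['z'] = [9, 9]` → b = {'x': [9, 5], 'y': [8, 6], 'z': [9, 9]}
`a['x'].append(634)` → a = {'x': [9, 5, 634], 'y': [8, 6]}; b = {'x': [9, 5, 634], 'y': [8, 6], 'z': [9, 9]}
`print(a)` → prints {'x': [9, 5, 634], 'y': [8, 6]}
`print(b)` → prints {'x': [9, 5, 634], 'y': [8, 6], 'z': [9, 9]}

Answer:
{'x': [9, 5, 634], 'y': [8, 6]}
{'x': [9, 5, 634], 'y': [8, 6], 'z': [9, 9]}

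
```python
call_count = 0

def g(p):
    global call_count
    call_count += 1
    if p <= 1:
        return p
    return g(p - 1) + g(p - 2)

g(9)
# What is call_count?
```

Calls(p) = 1 + Calls(p-1) + Calls(p-2); Calls(0)=Calls(1)=1. For p=9 this gives 109.

Answer: 109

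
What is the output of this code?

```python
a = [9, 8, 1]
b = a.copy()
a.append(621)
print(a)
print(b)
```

Key concept: list.copy() creates independent copy.
Step by step:
`a = [9, 8, 1]` → a = [9, 8, 1]
`b = a.copy()` → b = [9, 8, 1]
`a.append(621)` → a = [9, 8, 1, 621]
`print(a)` → prints [9, 8, 1, 621]
`print(b)` → prints [9, 8, 1]

Answer:
[9, 8, 1, 621]
[9, 8, 1]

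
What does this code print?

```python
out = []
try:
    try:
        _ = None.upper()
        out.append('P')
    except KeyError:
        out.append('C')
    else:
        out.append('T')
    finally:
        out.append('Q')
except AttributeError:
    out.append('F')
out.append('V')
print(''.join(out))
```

Execution trace: 'Q' (inner finally) → 'F' (outer except AttributeError) → 'V' (after the try/except). Output: QFV

Answer: QFV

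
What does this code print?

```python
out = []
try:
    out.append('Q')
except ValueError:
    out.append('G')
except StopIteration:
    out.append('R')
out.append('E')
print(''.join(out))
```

Execution trace: 'Q' (try body, no exception) → 'E' (after the try/except). Output: QE

Answer: QE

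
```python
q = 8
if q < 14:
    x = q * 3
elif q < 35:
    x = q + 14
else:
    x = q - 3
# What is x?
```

Trace:
`q = 8` → q = 8
`if q < 14: ...` → q < 14 is True → x = 24
So x = 24

Answer: 24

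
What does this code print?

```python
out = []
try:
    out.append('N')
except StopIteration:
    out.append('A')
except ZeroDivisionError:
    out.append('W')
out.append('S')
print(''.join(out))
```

Execution trace: 'N' (try body, no exception) → 'S' (after the try/except). Output: NS

Answer: NS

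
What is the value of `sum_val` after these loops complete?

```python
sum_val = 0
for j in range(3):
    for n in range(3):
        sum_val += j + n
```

Sum of all j+n for j,n in 3x3
`sum_val` takes the values: 0 → 1 → 3 → 4 → 6 → 9 → 11 → 14 → 18

Answer: 18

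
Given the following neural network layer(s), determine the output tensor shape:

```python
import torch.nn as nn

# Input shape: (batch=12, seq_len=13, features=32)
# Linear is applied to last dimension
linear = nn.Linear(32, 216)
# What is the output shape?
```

Input: (12, 13, 32) -> Output: (12, 13, 216)

Answer: (12, 13, 216)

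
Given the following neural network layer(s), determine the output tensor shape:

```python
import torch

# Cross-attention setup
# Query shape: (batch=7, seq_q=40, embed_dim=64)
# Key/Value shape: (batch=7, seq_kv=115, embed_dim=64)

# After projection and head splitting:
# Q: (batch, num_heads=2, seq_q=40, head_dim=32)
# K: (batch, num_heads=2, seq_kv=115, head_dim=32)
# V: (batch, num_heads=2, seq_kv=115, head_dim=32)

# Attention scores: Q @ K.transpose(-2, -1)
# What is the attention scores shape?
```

Input: (7, 40, 64) -> Output: (7, 2, 40, 115)

Answer: (7, 2, 40, 115)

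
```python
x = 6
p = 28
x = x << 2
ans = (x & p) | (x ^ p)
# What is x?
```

Trace:
`x = 6` → x = 6
`p = 28` → p = 28
`x = x << 2` → x = 24
`ans = (x & p) | (x ^ p)` → ans = 28
So x = 24

Answer: 24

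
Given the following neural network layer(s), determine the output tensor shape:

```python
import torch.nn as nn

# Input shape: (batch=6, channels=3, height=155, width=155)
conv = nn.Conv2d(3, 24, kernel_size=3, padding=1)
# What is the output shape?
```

Input: (6, 3, 155, 155) -> Output: (6, 24, 155, 155)

Answer: (6, 24, 155, 155)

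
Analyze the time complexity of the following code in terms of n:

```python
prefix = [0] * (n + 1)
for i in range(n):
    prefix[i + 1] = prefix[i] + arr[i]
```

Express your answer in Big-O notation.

This is Prefix sum computation. Time complexity: O(n).

Answer: O(n)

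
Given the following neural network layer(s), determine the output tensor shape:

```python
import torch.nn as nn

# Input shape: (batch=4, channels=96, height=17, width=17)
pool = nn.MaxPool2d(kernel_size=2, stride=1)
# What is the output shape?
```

Input: (4, 96, 17, 17) -> Output: (4, 96, 16, 16)

Answer: (4, 96, 16, 16)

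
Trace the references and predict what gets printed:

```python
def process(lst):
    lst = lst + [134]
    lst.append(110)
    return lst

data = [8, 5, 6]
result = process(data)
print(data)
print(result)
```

Key concept: rebinding parameter vs mutation.
Step by step:
`data = [8, 5, 6]` → data = [8, 5, 6]
`result = process(data)` → result = [8, 5, 6, 134, 110]
`print(data)` → prints [8, 5, 6]
`print(result)` → prints [8, 5, 6, 134, 110]

Answer:
[8, 5, 6]
[8, 5, 6, 134, 110]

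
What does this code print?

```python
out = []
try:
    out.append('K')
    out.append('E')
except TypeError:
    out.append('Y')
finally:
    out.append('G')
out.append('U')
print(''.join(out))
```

Execution trace: 'K' (try body) → 'E' (try body, no exception) → 'G' (finally) → 'U' (after the try/except). Output: KEGU

Answer: KEGU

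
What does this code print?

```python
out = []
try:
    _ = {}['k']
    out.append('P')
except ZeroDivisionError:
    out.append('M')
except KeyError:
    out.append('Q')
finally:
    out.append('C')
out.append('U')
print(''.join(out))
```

Execution trace: 'Q' (except KeyError) → 'C' (finally) → 'U' (after the try/except). Output: QCU

Answer: QCU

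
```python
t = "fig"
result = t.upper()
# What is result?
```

Trace:
`t = "fig"` → t = 'fig'
`result = t.upper()` → result = 'FIG'
So result = 'FIG'

Answer: 'FIG'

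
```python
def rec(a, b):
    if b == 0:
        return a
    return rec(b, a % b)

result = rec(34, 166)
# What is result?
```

rec(34, 166) -> rec(166, 34) -> rec(34, 30) -> rec(30, 4) -> rec(4, 2) -> rec(2, 0) -> 2

Answer: 2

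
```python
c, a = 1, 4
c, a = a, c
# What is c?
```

Trace:
`c, a = 1, 4` → c = 1; a = 4
`c, a = a, c` → c = 4; a = 1
So c = 4

Answer: 4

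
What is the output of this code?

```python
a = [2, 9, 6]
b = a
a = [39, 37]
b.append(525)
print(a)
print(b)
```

Key concept: rebinding vs mutation: a is rebound to a new list, b still points at the original.
Step by step:
`a = [2, 9, 6]` → a = [2, 9, 6]
`b = a` → b = [2, 9, 6] (same object as a)
`a = [39, 37]` → a = [39, 37]
`b.append(525)` → b = [2, 9, 6, 525]
`print(a)` → prints [39, 37]
`print(b)` → prints [2, 9, 6, 525]

Answer:
[39, 37]
[2, 9, 6, 525]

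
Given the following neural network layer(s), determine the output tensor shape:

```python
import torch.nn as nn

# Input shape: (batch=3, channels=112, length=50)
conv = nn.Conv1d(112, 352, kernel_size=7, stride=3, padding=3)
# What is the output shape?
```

Input: (3, 112, 50) -> Output: (3, 352, 17)

Answer: (3, 352, 17)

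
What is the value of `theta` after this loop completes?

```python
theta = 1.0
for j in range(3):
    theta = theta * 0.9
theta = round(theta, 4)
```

Exponential decay: 1.0 * 0.9^3
`theta` takes the values: 1.0 → 0.9 → 0.81 → 0.729

Answer: 0.729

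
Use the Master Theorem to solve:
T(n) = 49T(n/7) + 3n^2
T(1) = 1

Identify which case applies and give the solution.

a=49, b=7, f(n)=3n^2. log_7(49) = 2. Since c=2 = 2, Case 2 applies: T(n) = Θ(n^log_b(a) · log n) = O(n^2 log n).

Answer: O(n^2 log n) - Case 2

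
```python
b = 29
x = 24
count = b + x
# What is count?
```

Trace:
`b = 29` → b = 29
`x = 24` → x = 24
`count = b + x` → count = 53
So count = 53

Answer: 53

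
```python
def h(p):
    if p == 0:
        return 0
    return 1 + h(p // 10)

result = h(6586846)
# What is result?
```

Count of digits of 6586846: 7

Answer: 7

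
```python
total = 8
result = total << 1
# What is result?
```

Trace:
`total = 8` → total = 8
`result = total << 1` → result = 16
So result = 16

Answer: 16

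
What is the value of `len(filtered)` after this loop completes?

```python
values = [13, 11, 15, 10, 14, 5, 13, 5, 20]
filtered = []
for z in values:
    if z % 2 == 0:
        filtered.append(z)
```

Count even numbers in [13, 11, 15, 10, 14, 5, 13, 5, 20]
`filtered` takes the values: [] → [10] → [10, 14] → [10, 14, 20]
So `len(filtered)` = 3

Answer: 3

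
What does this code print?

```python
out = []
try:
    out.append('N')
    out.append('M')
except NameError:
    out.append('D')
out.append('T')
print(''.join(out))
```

Execution trace: 'N' (try body) → 'M' (try body, no exception) → 'T' (after the try/except). Output: NMT

Answer: NMT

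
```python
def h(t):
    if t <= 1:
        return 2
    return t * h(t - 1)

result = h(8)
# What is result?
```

h(8) = 8 * 7 * 6 * 5 * 4 * 3 * 2 * 2 = 80640

Answer: 80640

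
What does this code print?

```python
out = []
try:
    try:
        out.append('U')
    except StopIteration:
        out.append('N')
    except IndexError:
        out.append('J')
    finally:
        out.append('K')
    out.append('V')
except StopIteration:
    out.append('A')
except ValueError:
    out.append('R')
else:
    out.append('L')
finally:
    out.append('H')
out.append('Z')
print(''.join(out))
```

Execution trace: 'U' (inner try body, no exception) → 'K' (inner finally) → 'V' (try body, no exception) → 'L' (else) → 'H' (finally) → 'Z' (after the try/except). Output: UKVLHZ

Answer: UKVLHZ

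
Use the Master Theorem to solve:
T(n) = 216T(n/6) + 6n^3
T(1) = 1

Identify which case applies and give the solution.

a=216, b=6, f(n)=6n^3. log_6(216) = 3. Since c=3 = 3, Case 2 applies: T(n) = Θ(n^log_b(a) · log n) = O(n^3 log n).

Answer: O(n^3 log n) - Case 2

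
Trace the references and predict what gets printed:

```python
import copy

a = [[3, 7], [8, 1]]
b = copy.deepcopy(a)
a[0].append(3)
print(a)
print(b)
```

Key concept: deep copy is fully independent.
Step by step:
`a = [[3, 7], [8, 1]]` → a = [[3, 7], [8, 1]]
`b = copy.deepcopy(a)` → b = [[3, 7], [8, 1]]
`a[0].append(3)` → a = [[3, 7, 3], [8, 1]]
`print(a)` → prints [[3, 7, 3], [8, 1]]
`print(b)` → prints [[3, 7], [8, 1]]

Answer:
[[3, 7, 3], [8, 1]]
[[3, 7], [8, 1]]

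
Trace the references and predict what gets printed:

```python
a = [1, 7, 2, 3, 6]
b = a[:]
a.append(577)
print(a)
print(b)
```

Key concept: slice [:] creates copy.
Step by step:
`a = [1, 7, 2, 3, 6]` → a = [1, 7, 2, 3, 6]
`b = a[:]` → b = [1, 7, 2, 3, 6]
`a.append(577)` → a = [1, 7, 2, 3, 6, 577]
`print(a)` → prints [1, 7, 2, 3, 6, 577]
`print(b)` → prints [1, 7, 2, 3, 6]

Answer:
[1, 7, 2, 3, 6, 577]
[1, 7, 2, 3, 6]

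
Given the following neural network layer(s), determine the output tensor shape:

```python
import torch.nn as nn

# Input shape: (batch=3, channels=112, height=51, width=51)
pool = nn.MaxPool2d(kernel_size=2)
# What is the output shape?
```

Input: (3, 112, 51, 51) -> Output: (3, 112, 25, 25)

Answer: (3, 112, 25, 25)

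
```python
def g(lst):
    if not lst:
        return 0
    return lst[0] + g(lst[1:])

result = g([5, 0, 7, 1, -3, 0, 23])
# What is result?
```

5 + 0 + 7 + 1 + (-3) + 0 + 23 + 0 = 33

Answer: 33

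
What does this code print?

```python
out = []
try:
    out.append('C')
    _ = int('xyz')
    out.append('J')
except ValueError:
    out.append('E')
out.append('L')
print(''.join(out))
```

Execution trace: 'C' (try body) → 'E' (except ValueError) → 'L' (after the try/except). Output: CEL

Answer: CEL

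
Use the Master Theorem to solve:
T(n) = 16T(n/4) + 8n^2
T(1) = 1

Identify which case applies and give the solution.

a=16, b=4, f(n)=8n^2. log_4(16) = 2. Since c=2 = 2, Case 2 applies: T(n) = Θ(n^log_b(a) · log n) = O(n^2 log n).

Answer: O(n^2 log n) - Case 2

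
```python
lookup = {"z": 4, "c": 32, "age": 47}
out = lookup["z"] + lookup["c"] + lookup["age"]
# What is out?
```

Trace:
`lookup = {"z": 4, "c": 32, "age": 47}` → lookup = {'z': 4, 'c': 32, 'age': 47}
`out = lookup["z"] + lookup["c"] + lookup["age"]` → out = 83
So out = 83

Answer: 83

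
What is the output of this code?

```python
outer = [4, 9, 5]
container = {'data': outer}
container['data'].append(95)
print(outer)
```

Key concept: dict holds reference to list.
Step by step:
`outer = [4, 9, 5]` → outer = [4, 9, 5]
`container = {'data': outer}` → container = {'data': [4, 9, 5]}
`container['data'].append(95)` → outer = [4, 9, 5, 95]; container = {'data': [4, 9, 5, 95]}
`print(outer)` → prints [4, 9, 5, 95]

Answer: [4, 9, 5, 95]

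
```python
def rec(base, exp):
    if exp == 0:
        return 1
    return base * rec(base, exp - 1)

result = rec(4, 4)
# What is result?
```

rec(4, 4) = 4 * 4 * 4 * 4 = 256

Answer: 256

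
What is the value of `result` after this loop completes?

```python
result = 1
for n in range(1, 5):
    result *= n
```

4! = 24
`result` takes the values: 1 → 2 → 6 → 24

Answer: 24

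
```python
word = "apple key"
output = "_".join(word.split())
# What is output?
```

Trace:
`word = "apple key"` → word = 'apple key'
`output = "_".join(word.split())` → output = 'apple_key'
So output = 'apple_key'

Answer: 'apple_key'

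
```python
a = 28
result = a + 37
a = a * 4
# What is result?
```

Trace:
`a = 28` → a = 28
`result = a + 37` → result = 65
`a = a * 4` → a = 112
So result = 65

Answer: 65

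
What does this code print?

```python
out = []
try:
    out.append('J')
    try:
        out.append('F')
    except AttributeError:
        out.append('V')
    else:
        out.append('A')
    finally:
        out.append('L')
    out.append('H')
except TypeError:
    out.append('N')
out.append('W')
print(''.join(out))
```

Execution trace: 'J' (try body) → 'F' (inner try body, no exception) → 'A' (inner else) → 'L' (inner finally) → 'H' (try body, no exception) → 'W' (after the try/except). Output: JFALHW

Answer: JFALHW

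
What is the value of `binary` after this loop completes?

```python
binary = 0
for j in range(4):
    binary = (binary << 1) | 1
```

Build 4 consecutive 1-bits: 0b1111
`binary` takes the values: 0 → 1 → 3 → 7 → 15

Answer: 15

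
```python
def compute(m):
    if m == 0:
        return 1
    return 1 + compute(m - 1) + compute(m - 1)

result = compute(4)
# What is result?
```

compute(m) = 1 + 2·compute(m-1), compute(0)=1. Closed form: (1+1)·2^4 - 1 = 31.

Answer: 31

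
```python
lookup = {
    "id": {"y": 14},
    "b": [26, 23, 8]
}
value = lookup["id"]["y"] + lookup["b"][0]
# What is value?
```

Trace:
`lookup = { ...` → lookup = {'id': {'y': 14}, 'b': [26, 23, 8]}
`value = lookup["id"]["y"] + lookup["b"][0]` → value = 40
So value = 40

Answer: 40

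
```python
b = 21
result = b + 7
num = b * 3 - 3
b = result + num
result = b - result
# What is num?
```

Trace:
`b = 21` → b = 21
`result = b + 7` → result = 28
`num = b * 3 - 3` → num = 60
`b = result + num` → b = 88
`result = b - result` → result = 60
So num = 60

Answer: 60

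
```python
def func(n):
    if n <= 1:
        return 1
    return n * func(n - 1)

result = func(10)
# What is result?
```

func(10) = 10 * 9 * 8 * 7 * 6 * 5 * 4 * 3 * 2 * 1 = 3628800

Answer: 3628800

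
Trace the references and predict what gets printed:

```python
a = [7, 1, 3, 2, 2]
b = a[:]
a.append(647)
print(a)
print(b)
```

Key concept: slice [:] creates copy.
Step by step:
`a = [7, 1, 3, 2, 2]` → a = [7, 1, 3, 2, 2]
`b = a[:]` → b = [7, 1, 3, 2, 2]
`a.append(647)` → a = [7, 1, 3, 2, 2, 647]
`print(a)` → prints [7, 1, 3, 2, 2, 647]
`print(b)` → prints [7, 1, 3, 2, 2]

Answer:
[7, 1, 3, 2, 2, 647]
[7, 1, 3, 2, 2]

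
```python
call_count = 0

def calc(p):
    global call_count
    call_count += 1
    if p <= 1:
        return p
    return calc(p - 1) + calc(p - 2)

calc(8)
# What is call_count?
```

Calls(p) = 1 + Calls(p-1) + Calls(p-2); Calls(0)=Calls(1)=1. For p=8 this gives 67.

Answer: 67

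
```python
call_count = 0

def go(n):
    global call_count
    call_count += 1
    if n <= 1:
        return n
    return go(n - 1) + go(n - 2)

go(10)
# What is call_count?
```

Calls(n) = 1 + Calls(n-1) + Calls(n-2); Calls(0)=Calls(1)=1. For n=10 this gives 177.

Answer: 177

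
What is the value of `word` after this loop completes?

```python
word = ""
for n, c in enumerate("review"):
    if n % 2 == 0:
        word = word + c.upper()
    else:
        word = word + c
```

Uppercase even positions in 'review'
`word` takes the values: "" → "R" → "Re" → "ReV" → "ReVi" → "ReViE" → "ReViEw"

Answer: "ReViEw"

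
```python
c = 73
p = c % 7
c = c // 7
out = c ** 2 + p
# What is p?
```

Trace:
`c = 73` → c = 73
`p = c % 7` → p = 3
`c = c // 7` → c = 10
`out = c ** 2 + p` → out = 103
So p = 3

Answer: 3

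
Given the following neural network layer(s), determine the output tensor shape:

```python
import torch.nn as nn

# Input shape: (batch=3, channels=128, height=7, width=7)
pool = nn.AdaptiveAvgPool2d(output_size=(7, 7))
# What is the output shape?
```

Input: (3, 128, 7, 7) -> Output: (3, 128, 7, 7)

Answer: (3, 128, 7, 7)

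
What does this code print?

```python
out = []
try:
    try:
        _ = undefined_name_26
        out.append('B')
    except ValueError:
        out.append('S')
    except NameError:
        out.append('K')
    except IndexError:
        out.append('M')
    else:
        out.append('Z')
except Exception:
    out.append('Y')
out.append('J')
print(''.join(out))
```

Execution trace: 'K' (inner except NameError) → 'J' (after the try/except). Output: KJ

Answer: KJ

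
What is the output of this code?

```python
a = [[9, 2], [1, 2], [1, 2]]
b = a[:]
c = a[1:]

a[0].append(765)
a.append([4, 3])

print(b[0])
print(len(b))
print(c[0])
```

Key concept: slice with nested mutation.
Step by step:
`a = [[9, 2], [1, 2], [1, 2]]` → a = [[9, 2], [1, 2], [1, 2]]
`b = a[:]` → b = [[9, 2], [1, 2], [1, 2]]
`c = a[1:]` → c = [[1, 2], [1, 2]]
`a[0].append(765)` → a = [[9, 2, 765], [1, 2], [1, 2]]; b = [[9, 2, 765], [1, 2], [1, 2]]
`a.append([4, 3])` → a = [[9, 2, 765], [1, 2], [1, 2], [4, 3]]
`print(b[0])` → prints [9, 2, 765]
`print(len(b))` → prints 3
`print(c[0])` → prints [1, 2]

Answer:
[9, 2, 765]
3
[1, 2]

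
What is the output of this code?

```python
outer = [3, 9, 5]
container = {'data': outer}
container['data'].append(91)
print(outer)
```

Key concept: dict holds reference to list.
Step by step:
`outer = [3, 9, 5]` → outer = [3, 9, 5]
`container = {'data': outer}` → container = {'data': [3, 9, 5]}
`container['data'].append(91)` → outer = [3, 9, 5, 91]; container = {'data': [3, 9, 5, 91]}
`print(outer)` → prints [3, 9, 5, 91]

Answer: [3, 9, 5, 91]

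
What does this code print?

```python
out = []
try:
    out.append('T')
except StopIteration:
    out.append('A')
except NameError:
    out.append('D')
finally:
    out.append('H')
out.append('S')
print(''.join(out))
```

Execution trace: 'T' (try body, no exception) → 'H' (finally) → 'S' (after the try/except). Output: THS

Answer: THS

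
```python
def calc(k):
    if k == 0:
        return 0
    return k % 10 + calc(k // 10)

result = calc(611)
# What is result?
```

Sum of digits of 611: 1 + 1 + 6 = 8

Answer: 8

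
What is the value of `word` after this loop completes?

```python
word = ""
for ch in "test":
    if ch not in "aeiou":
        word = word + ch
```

Remove vowels from 'test'
`word` takes the values: "" → "t" → "ts" → "tst"

Answer: "tst"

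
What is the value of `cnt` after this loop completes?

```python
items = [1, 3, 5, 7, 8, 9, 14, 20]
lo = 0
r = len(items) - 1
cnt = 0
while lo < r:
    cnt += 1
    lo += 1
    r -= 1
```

Iterations until pointers meet (list length 8)
`cnt` takes the values: 0 → 1 → 2 → 3 → 4

Answer: 4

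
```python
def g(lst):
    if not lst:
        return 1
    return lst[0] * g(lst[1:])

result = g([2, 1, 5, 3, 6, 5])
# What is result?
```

Product over [2, 1, 5, 3, 6, 5] = 2 * 1 * 5 * 3 * 6 * 5 = 900

Answer: 900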